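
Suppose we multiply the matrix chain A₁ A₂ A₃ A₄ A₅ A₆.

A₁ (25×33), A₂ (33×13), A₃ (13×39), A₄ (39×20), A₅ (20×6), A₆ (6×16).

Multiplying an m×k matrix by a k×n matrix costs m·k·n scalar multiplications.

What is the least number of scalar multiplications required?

Adjacent pairs: A₁A₂ = 25·33·13 = 10725; A₂A₃ = 33·13·39 = 16731; A₃A₄ = 13·39·20 = 10140; A₄A₅ = 39·20·6 = 4680; A₅A₆ = 20·6·16 = 1920.
Length 3: A₁..A₃: k=1: 0+16731+25·33·39=48906; k=2: 10725+0+25·13·39=23400 → min 23400 | A₂..A₄: k=2: 0+10140+33·13·20=18720; k=3: 16731+0+33·39·20=42471 → min 18720 | A₃..A₅: k=3: 0+4680+13·39·6=7722; k=4: 10140+0+13·20·6=11700 → min 7722 | A₄..A₆: k=4: 0+1920+39·20·16=14400; k=5: 4680+0+39·6·16=8424 → min 8424.
Length 4: A₁..A₄: k=1: 0+18720+25·33·20=35220; k=2: 10725+10140+25·13·20=27365; k=3: 23400+0+25·39·20=42900 → min 27365 | A₂..A₅: k=2: 0+7722+33·13·6=10296; k=3: 16731+4680+33·39·6=29133; k=4: 18720+0+33·20·6=22680 → min 10296 | A₃..A₆: k=3: 0+8424+13·39·16=16536; k=4: 10140+1920+13·20·16=16220; k=5: 7722+0+13·6·16=8970 → min 8970.
Length 5: A₁..A₅: k=1: 0+10296+25·33·6=15246; k=2: 10725+7722+25·13·6=20397; k=3: 23400+4680+25·39·6=33930; k=4: 27365+0+25·20·6=30365 → min 15246 | A₂..A₆: k=2: 0+8970+33·13·16=15834; k=3: 16731+8424+33·39·16=45747; k=4: 18720+1920+33·20·16=31200; k=5: 10296+0+33·6·16=13464 → min 13464.
Length 6: A₁..A₆: k=1: 0+13464+25·33·16=26664; k=2: 10725+8970+25·13·16=24895; k=3: 23400+8424+25·39·16=47424; k=4: 27365+1920+25·20·16=37285; k=5: 15246+0+25·6·16=17646 → min 17646.
Optimal order: ((A₁ (A₂ (A₃ (A₄ A₅)))) A₆) with cost 17646.

17646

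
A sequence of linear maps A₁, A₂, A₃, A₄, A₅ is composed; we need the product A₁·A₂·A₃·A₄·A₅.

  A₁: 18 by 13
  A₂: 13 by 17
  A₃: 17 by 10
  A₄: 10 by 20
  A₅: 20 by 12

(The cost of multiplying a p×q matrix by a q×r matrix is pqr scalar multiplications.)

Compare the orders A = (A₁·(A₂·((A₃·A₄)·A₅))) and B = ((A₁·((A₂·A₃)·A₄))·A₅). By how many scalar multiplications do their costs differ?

870

Order A = (A₁·(A₂·((A₃·A₄)·A₅))): (A₃·A₄): 17×10 by 10×20 → 17×20, cost 17·10·20 = 3400; ((A₃·A₄)·A₅): 17×20 by 20×12 → 17×12, cost 17·20·12 = 4080; cumulative 7480; (A₂·((A₃·A₄)·A₅)): 13×17 by 17×12 → 13×12, cost 13·17·12 = 2652; cumulative 10132; (A₁·(A₂·((A₃·A₄)·A₅))): 18×13 by 13×12 → 18×12, cost 18·13·12 = 2808; cumulative 12940. Total 12940.
Order B = ((A₁·((A₂·A₃)·A₄))·A₅): (A₂·A₃): 13×17 by 17×10 → 13×10, cost 13·17·10 = 2210; ((A₂·A₃)·A₄): 13×10 by 10×20 → 13×20, cost 13·10·20 = 2600; cumulative 4810; (A₁·((A₂·A₃)·A₄)): 18×13 by 13×20 → 18×20, cost 18·13·20 = 4680; cumulative 9490; ((A₁·((A₂·A₃)·A₄))·A₅): 18×20 by 20×12 → 18×12, cost 18·20·12 = 4320; cumulative 13810. Total 13810.
Difference: |12940 − 13810| = 870.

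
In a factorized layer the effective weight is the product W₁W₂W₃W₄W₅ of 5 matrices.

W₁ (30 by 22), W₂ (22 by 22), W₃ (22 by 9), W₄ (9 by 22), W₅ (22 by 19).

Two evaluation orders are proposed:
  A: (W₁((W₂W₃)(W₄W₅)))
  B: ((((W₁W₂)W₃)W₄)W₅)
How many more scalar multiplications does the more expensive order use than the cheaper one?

14520

Order A = (W₁((W₂W₃)(W₄W₅))): (W₂W₃): 22×22 by 22×9 → 22×9, cost 22·22·9 = 4356; (W₄W₅): 9×22 by 22×19 → 9×19, cost 9·22·19 = 3762; ((W₂W₃)(W₄W₅)): 22×9 by 9×19 → 22×19, cost 22·9·19 = 3762; cumulative 11880; (W₁((W₂W₃)(W₄W₅))): 30×22 by 22×19 → 30×19, cost 30·22·19 = 12540; cumulative 24420. Total 24420.
Order B = ((((W₁W₂)W₃)W₄)W₅): (W₁W₂): 30×22 by 22×22 → 30×22, cost 30·22·22 = 14520; ((W₁W₂)W₃): 30×22 by 22×9 → 30×9, cost 30·22·9 = 5940; cumulative 20460; (((W₁W₂)W₃)W₄): 30×9 by 9×22 → 30×22, cost 30·9·22 = 5940; cumulative 26400; ((((W₁W₂)W₃)W₄)W₅): 30×22 by 22×19 → 30×19, cost 30·22·19 = 12540; cumulative 38940. Total 38940.
Difference: |24420 − 38940| = 14520.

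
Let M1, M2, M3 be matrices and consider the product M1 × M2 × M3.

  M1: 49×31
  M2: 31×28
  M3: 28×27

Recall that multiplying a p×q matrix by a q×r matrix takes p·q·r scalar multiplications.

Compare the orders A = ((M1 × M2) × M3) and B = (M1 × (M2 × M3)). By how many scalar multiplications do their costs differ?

15127

Order A = ((M1 × M2) × M3): (M1 × M2): 49×31 by 31×28 → 49×28, cost 49·31·28 = 42532; ((M1 × M2) × M3): 49×28 by 28×27 → 49×27, cost 49·28·27 = 37044; cumulative 79576. Total 79576.
Order B = (M1 × (M2 × M3)): (M2 × M3): 31×28 by 28×27 → 31×27, cost 31·28·27 = 23436; (M1 × (M2 × M3)): 49×31 by 31×27 → 49×27, cost 49·31·27 = 41013; cumulative 64449. Total 64449.
Difference: |79576 − 64449| = 15127.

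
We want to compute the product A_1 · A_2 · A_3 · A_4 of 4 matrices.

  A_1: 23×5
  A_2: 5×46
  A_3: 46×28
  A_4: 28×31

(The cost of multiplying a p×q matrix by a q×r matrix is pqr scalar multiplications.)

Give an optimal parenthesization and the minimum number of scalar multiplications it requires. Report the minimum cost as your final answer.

14345

Adjacent pairs: A_1A_2 = 23·5·46 = 5290; A_2A_3 = 5·46·28 = 6440; A_3A_4 = 46·28·31 = 39928.
Length 3: A_1..A_3: k=1: 0+6440+23·5·28=9660; k=2: 5290+0+23·46·28=34914 → min 9660 | A_2..A_4: k=2: 0+39928+5·46·31=47058; k=3: 6440+0+5·28·31=10780 → min 10780.
Length 4: A_1..A_4: k=1: 0+10780+23·5·31=14345; k=2: 5290+39928+23·46·31=78016; k=3: 9660+0+23·28·31=29624 → min 14345.
Optimal parenthesization: (A_1 · ((A_2 · A_3) · A_4)) with cost 14345.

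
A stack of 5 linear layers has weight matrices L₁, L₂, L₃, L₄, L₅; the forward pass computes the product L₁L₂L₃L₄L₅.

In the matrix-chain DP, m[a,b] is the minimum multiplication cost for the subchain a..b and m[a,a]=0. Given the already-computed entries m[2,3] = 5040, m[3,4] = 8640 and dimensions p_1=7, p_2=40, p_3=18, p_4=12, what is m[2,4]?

6552

m[2,4] = min over k∈[2,3] of m[2,k]+m[k+1,4]+p_{1}·p_k·p_{4}.
k=2: 0 + 8640 + 7·40·12 = 12000; k=3: 5040 + 0 + 7·18·12 = 6552.
Minimum: 6552 at k=3.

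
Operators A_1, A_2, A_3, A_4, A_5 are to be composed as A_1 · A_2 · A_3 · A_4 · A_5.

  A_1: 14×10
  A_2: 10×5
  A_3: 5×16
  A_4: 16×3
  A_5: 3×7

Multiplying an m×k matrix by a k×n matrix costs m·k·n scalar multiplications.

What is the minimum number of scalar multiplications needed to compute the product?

1104

Adjacent pairs: A_1A_2 = 14·10·5 = 700; A_2A_3 = 10·5·16 = 800; A_3A_4 = 5·16·3 = 240; A_4A_5 = 16·3·7 = 336.
Length 3: A_1..A_3: k=1: 0+800+14·10·16=3040; k=2: 700+0+14·5·16=1820 → min 1820 | A_2..A_4: k=2: 0+240+10·5·3=390; k=3: 800+0+10·16·3=1280 → min 390 | A_3..A_5: k=3: 0+336+5·16·7=896; k=4: 240+0+5·3·7=345 → min 345.
Length 4: A_1..A_4: k=1: 0+390+14·10·3=810; k=2: 700+240+14·5·3=1150; k=3: 1820+0+14·16·3=2492 → min 810 | A_2..A_5: k=2: 0+345+10·5·7=695; k=3: 800+336+10·16·7=2256; k=4: 390+0+10·3·7=600 → min 600.
Length 5: A_1..A_5: k=1: 0+600+14·10·7=1580; k=2: 700+345+14·5·7=1535; k=3: 1820+336+14·16·7=3724; k=4: 810+0+14·3·7=1104 → min 1104.
Optimal order: ((A_1 · (A_2 · (A_3 · A_4))) · A_5) with cost 1104.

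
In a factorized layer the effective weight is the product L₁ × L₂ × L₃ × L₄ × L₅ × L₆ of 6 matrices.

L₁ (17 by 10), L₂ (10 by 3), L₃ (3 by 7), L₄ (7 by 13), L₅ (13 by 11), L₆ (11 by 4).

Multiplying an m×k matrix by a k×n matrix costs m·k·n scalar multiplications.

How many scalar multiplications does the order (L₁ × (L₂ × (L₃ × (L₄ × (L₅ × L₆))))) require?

(L₅ × L₆): 13×11 by 11×4 → 13×4, cost 13·11·4 = 572
(L₄ × (L₅ × L₆)): 7×13 by 13×4 → 7×4, cost 7·13·4 = 364; cumulative 936
(L₃ × (L₄ × (L₅ × L₆))): 3×7 by 7×4 → 3×4, cost 3·7·4 = 84; cumulative 1020
(L₂ × (L₃ × (L₄ × (L₅ × L₆)))): 10×3 by 3×4 → 10×4, cost 10·3·4 = 120; cumulative 1140
(L₁ × (L₂ × (L₃ × (L₄ × (L₅ × L₆))))): 17×10 by 10×4 → 17×4, cost 17·10·4 = 680; cumulative 1820
Total: 1820 scalar multiplications.

1820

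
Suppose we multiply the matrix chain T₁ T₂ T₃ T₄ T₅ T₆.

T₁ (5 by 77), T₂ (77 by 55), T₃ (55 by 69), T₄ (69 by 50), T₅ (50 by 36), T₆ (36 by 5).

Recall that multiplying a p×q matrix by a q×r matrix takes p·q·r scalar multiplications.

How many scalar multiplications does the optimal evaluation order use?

Adjacent pairs: T₁T₂ = 5·77·55 = 21175; T₂T₃ = 77·55·69 = 292215; T₃T₄ = 55·69·50 = 189750; T₄T₅ = 69·50·36 = 124200; T₅T₆ = 50·36·5 = 9000.
Length 3: T₁..T₃: k=1: 0+292215+5·77·69=318780; k=2: 21175+0+5·55·69=40150 → min 40150 | T₂..T₄: k=2: 0+189750+77·55·50=401500; k=3: 292215+0+77·69·50=557865 → min 401500 | T₃..T₅: k=3: 0+124200+55·69·36=260820; k=4: 189750+0+55·50·36=288750 → min 260820 | T₄..T₆: k=4: 0+9000+69·50·5=26250; k=5: 124200+0+69·36·5=136620 → min 26250.
Length 4: T₁..T₄: k=1: 0+401500+5·77·50=420750; k=2: 21175+189750+5·55·50=224675; k=3: 40150+0+5·69·50=57400 → min 57400 | T₂..T₅: k=2: 0+260820+77·55·36=413280; k=3: 292215+124200+77·69·36=607683; k=4: 401500+0+77·50·36=540100 → min 413280 | T₃..T₆: k=3: 0+26250+55·69·5=45225; k=4: 189750+9000+55·50·5=212500; k=5: 260820+0+55·36·5=270720 → min 45225.
Length 5: T₁..T₅: k=1: 0+413280+5·77·36=427140; k=2: 21175+260820+5·55·36=291895; k=3: 40150+124200+5·69·36=176770; k=4: 57400+0+5·50·36=66400 → min 66400 | T₂..T₆: k=2: 0+45225+77·55·5=66400; k=3: 292215+26250+77·69·5=345030; k=4: 401500+9000+77·50·5=429750; k=5: 413280+0+77·36·5=427140 → min 66400.
Length 6: T₁..T₆: k=1: 0+66400+5·77·5=68325; k=2: 21175+45225+5·55·5=67775; k=3: 40150+26250+5·69·5=68125; k=4: 57400+9000+5·50·5=67650; k=5: 66400+0+5·36·5=67300 → min 67300.
Optimal order: (((((T₁ T₂) T₃) T₄) T₅) T₆) with cost 67300.

67300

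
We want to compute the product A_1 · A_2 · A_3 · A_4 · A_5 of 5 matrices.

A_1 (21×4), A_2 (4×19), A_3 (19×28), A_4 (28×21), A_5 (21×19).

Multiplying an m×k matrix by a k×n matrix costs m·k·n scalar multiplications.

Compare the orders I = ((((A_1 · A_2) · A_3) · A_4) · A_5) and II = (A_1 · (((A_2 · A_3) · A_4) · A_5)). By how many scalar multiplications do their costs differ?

25823

Order I = ((((A_1 · A_2) · A_3) · A_4) · A_5): (A_1 · A_2): 21×4 by 4×19 → 21×19, cost 21·4·19 = 1596; ((A_1 · A_2) · A_3): 21×19 by 19×28 → 21×28, cost 21·19·28 = 11172; cumulative 12768; (((A_1 · A_2) · A_3) · A_4): 21×28 by 28×21 → 21×21, cost 21·28·21 = 12348; cumulative 25116; ((((A_1 · A_2) · A_3) · A_4) · A_5): 21×21 by 21×19 → 21×19, cost 21·21·19 = 8379; cumulative 33495. Total 33495.
Order II = (A_1 · (((A_2 · A_3) · A_4) · A_5)): (A_2 · A_3): 4×19 by 19×28 → 4×28, cost 4·19·28 = 2128; ((A_2 · A_3) · A_4): 4×28 by 28×21 → 4×21, cost 4·28·21 = 2352; cumulative 4480; (((A_2 · A_3) · A_4) · A_5): 4×21 by 21×19 → 4×19, cost 4·21·19 = 1596; cumulative 6076; (A_1 · (((A_2 · A_3) · A_4) · A_5)): 21×4 by 4×19 → 21×19, cost 21·4·19 = 1596; cumulative 7672. Total 7672.
Difference: |33495 − 7672| = 25823.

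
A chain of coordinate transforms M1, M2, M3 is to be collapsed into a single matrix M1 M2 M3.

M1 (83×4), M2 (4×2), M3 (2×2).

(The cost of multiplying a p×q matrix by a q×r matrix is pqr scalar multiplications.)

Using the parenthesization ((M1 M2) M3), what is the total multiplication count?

(M1 M2): 83×4 by 4×2 → 83×2, cost 83·4·2 = 664
((M1 M2) M3): 83×2 by 2×2 → 83×2, cost 83·2·2 = 332; cumulative 996
Total: 996 scalar multiplications.

996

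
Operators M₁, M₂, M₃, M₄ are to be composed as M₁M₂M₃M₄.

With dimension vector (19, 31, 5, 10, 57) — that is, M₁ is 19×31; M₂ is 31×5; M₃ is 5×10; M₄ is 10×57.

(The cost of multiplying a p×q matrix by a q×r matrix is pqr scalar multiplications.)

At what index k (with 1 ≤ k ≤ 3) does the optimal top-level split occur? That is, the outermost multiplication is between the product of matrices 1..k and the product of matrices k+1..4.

Adjacent pairs: M₁M₂ = 19·31·5 = 2945; M₂M₃ = 31·5·10 = 1550; M₃M₄ = 5·10·57 = 2850.
Length 3: M₁..M₃: k=1: 0+1550+19·31·10=7440; k=2: 2945+0+19·5·10=3895 → min 3895 | M₂..M₄: k=2: 0+2850+31·5·57=11685; k=3: 1550+0+31·10·57=19220 → min 11685.
Top-level splits: k=1: (M₁..M₁)·(M₂..M₄) → 0+11685+19·31·57 = 45258; k=2: (M₁..M₂)·(M₃..M₄) → 2945+2850+19·5·57 = 11210; k=3: (M₁..M₃)·(M₄..M₄) → 3895+0+19·10·57 = 14725.
Best split is after M₂, i.e. k = 2.

2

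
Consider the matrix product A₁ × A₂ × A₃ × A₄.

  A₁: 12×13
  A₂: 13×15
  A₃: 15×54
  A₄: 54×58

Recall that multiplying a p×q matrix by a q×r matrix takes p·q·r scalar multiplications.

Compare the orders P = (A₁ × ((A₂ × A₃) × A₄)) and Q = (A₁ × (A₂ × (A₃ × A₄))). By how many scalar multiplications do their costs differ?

Order P = (A₁ × ((A₂ × A₃) × A₄)): (A₂ × A₃): 13×15 by 15×54 → 13×54, cost 13·15·54 = 10530; ((A₂ × A₃) × A₄): 13×54 by 54×58 → 13×58, cost 13·54·58 = 40716; cumulative 51246; (A₁ × ((A₂ × A₃) × A₄)): 12×13 by 13×58 → 12×58, cost 12·13·58 = 9048; cumulative 60294. Total 60294.
Order Q = (A₁ × (A₂ × (A₃ × A₄))): (A₃ × A₄): 15×54 by 54×58 → 15×58, cost 15·54·58 = 46980; (A₂ × (A₃ × A₄)): 13×15 by 15×58 → 13×58, cost 13·15·58 = 11310; cumulative 58290; (A₁ × (A₂ × (A₃ × A₄))): 12×13 by 13×58 → 12×58, cost 12·13·58 = 9048; cumulative 67338. Total 67338.
Difference: |60294 − 67338| = 7044.

7044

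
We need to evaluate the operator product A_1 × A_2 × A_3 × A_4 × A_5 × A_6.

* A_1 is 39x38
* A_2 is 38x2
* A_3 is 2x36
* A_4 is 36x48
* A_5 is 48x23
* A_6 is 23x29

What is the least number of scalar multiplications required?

Adjacent pairs: A_1A_2 = 39·38·2 = 2964; A_2A_3 = 38·2·36 = 2736; A_3A_4 = 2·36·48 = 3456; A_4A_5 = 36·48·23 = 39744; A_5A_6 = 48·23·29 = 32016.
Length 3: A_1..A_3: k=1: 0+2736+39·38·36=56088; k=2: 2964+0+39·2·36=5772 → min 5772 | A_2..A_4: k=2: 0+3456+38·2·48=7104; k=3: 2736+0+38·36·48=68400 → min 7104 | A_3..A_5: k=3: 0+39744+2·36·23=41400; k=4: 3456+0+2·48·23=5664 → min 5664 | A_4..A_6: k=4: 0+32016+36·48·29=82128; k=5: 39744+0+36·23·29=63756 → min 63756.
Length 4: A_1..A_4: k=1: 0+7104+39·38·48=78240; k=2: 2964+3456+39·2·48=10164; k=3: 5772+0+39·36·48=73164 → min 10164 | A_2..A_5: k=2: 0+5664+38·2·23=7412; k=3: 2736+39744+38·36·23=73944; k=4: 7104+0+38·48·23=49056 → min 7412 | A_3..A_6: k=3: 0+63756+2·36·29=65844; k=4: 3456+32016+2·48·29=38256; k=5: 5664+0+2·23·29=6998 → min 6998.
Length 5: A_1..A_5: k=1: 0+7412+39·38·23=41498; k=2: 2964+5664+39·2·23=10422; k=3: 5772+39744+39·36·23=77808; k=4: 10164+0+39·48·23=53220 → min 10422 | A_2..A_6: k=2: 0+6998+38·2·29=9202; k=3: 2736+63756+38·36·29=106164; k=4: 7104+32016+38·48·29=92016; k=5: 7412+0+38·23·29=32758 → min 9202.
Length 6: A_1..A_6: k=1: 0+9202+39·38·29=52180; k=2: 2964+6998+39·2·29=12224; k=3: 5772+63756+39·36·29=110244; k=4: 10164+32016+39·48·29=96468; k=5: 10422+0+39·23·29=36435 → min 12224.
Optimal order: ((A_1 × A_2) × (((A_3 × A_4) × A_5) × A_6)) with cost 12224.

12224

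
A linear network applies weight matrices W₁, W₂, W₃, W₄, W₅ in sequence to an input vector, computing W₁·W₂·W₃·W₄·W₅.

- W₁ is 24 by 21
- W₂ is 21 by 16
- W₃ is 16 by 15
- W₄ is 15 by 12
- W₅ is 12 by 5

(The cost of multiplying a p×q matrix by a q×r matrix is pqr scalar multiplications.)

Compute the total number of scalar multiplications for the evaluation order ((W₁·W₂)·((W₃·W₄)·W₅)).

(W₁·W₂): 24×21 by 21×16 → 24×16, cost 24·21·16 = 8064
(W₃·W₄): 16×15 by 15×12 → 16×12, cost 16·15·12 = 2880
((W₃·W₄)·W₅): 16×12 by 12×5 → 16×5, cost 16·12·5 = 960; cumulative 3840
((W₁·W₂)·((W₃·W₄)·W₅)): 24×16 by 16×5 → 24×5, cost 24·16·5 = 1920; cumulative 13824
Total: 13824 scalar multiplications.

13824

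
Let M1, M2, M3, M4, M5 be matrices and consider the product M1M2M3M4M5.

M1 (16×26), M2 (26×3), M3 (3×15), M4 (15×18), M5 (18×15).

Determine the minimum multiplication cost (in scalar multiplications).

3588

Adjacent pairs: M1M2 = 16·26·3 = 1248; M2M3 = 26·3·15 = 1170; M3M4 = 3·15·18 = 810; M4M5 = 15·18·15 = 4050.
Length 3: M1..M3: k=1: 0+1170+16·26·15=7410; k=2: 1248+0+16·3·15=1968 → min 1968 | M2..M4: k=2: 0+810+26·3·18=2214; k=3: 1170+0+26·15·18=8190 → min 2214 | M3..M5: k=3: 0+4050+3·15·15=4725; k=4: 810+0+3·18·15=1620 → min 1620.
Length 4: M1..M4: k=1: 0+2214+16·26·18=9702; k=2: 1248+810+16·3·18=2922; k=3: 1968+0+16·15·18=6288 → min 2922 | M2..M5: k=2: 0+1620+26·3·15=2790; k=3: 1170+4050+26·15·15=11070; k=4: 2214+0+26·18·15=9234 → min 2790.
Length 5: M1..M5: k=1: 0+2790+16·26·15=9030; k=2: 1248+1620+16·3·15=3588; k=3: 1968+4050+16·15·15=9618; k=4: 2922+0+16·18·15=7242 → min 3588.
Optimal order: ((M1M2)((M3M4)M5)) with cost 3588.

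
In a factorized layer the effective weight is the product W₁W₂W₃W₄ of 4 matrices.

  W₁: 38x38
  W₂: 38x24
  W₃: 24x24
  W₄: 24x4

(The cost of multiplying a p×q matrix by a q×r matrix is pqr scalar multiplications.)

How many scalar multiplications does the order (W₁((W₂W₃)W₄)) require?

31312

(W₂W₃): 38×24 by 24×24 → 38×24, cost 38·24·24 = 21888
((W₂W₃)W₄): 38×24 by 24×4 → 38×4, cost 38·24·4 = 3648; cumulative 25536
(W₁((W₂W₃)W₄)): 38×38 by 38×4 → 38×4, cost 38·38·4 = 5776; cumulative 31312
Total: 31312 scalar multiplications.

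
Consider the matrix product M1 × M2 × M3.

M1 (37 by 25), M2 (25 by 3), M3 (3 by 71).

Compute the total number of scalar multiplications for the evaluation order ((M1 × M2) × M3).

10656

(M1 × M2): 37×25 by 25×3 → 37×3, cost 37·25·3 = 2775
((M1 × M2) × M3): 37×3 by 3×71 → 37×71, cost 37·3·71 = 7881; cumulative 10656
Total: 10656 scalar multiplications.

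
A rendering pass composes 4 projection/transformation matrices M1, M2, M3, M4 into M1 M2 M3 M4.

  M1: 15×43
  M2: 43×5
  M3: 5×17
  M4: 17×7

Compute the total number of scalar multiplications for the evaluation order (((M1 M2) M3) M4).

(M1 M2): 15×43 by 43×5 → 15×5, cost 15·43·5 = 3225
((M1 M2) M3): 15×5 by 5×17 → 15×17, cost 15·5·17 = 1275; cumulative 4500
(((M1 M2) M3) M4): 15×17 by 17×7 → 15×7, cost 15·17·7 = 1785; cumulative 6285
Total: 6285 scalar multiplications.

6285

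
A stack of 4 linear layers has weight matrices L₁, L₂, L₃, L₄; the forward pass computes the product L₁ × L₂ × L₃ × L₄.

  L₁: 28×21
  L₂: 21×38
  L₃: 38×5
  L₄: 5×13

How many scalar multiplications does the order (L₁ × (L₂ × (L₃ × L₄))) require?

20488

(L₃ × L₄): 38×5 by 5×13 → 38×13, cost 38·5·13 = 2470
(L₂ × (L₃ × L₄)): 21×38 by 38×13 → 21×13, cost 21·38·13 = 10374; cumulative 12844
(L₁ × (L₂ × (L₃ × L₄))): 28×21 by 21×13 → 28×13, cost 28·21·13 = 7644; cumulative 20488
Total: 20488 scalar multiplications.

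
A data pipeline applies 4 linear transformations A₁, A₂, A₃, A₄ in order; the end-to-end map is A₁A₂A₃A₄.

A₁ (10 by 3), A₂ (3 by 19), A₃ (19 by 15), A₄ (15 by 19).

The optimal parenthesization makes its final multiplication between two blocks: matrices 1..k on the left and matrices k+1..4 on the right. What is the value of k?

1

Adjacent pairs: A₁A₂ = 10·3·19 = 570; A₂A₃ = 3·19·15 = 855; A₃A₄ = 19·15·19 = 5415.
Length 3: A₁..A₃: k=1: 0+855+10·3·15=1305; k=2: 570+0+10·19·15=3420 → min 1305 | A₂..A₄: k=2: 0+5415+3·19·19=6498; k=3: 855+0+3·15·19=1710 → min 1710.
Top-level splits: k=1: (A₁..A₁)·(A₂..A₄) → 0+1710+10·3·19 = 2280; k=2: (A₁..A₂)·(A₃..A₄) → 570+5415+10·19·19 = 9595; k=3: (A₁..A₃)·(A₄..A₄) → 1305+0+10·15·19 = 4155.
Best split is after A₁, i.e. k = 1.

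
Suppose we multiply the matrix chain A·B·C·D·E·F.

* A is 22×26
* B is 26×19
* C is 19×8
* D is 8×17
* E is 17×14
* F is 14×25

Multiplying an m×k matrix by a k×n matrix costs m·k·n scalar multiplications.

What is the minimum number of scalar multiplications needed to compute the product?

Adjacent pairs: AB = 22·26·19 = 10868; BC = 26·19·8 = 3952; CD = 19·8·17 = 2584; DE = 8·17·14 = 1904; EF = 17·14·25 = 5950.
Length 3: A..C: k=1: 0+3952+22·26·8=8528; k=2: 10868+0+22·19·8=14212 → min 8528 | B..D: k=2: 0+2584+26·19·17=10982; k=3: 3952+0+26·8·17=7488 → min 7488 | C..E: k=3: 0+1904+19·8·14=4032; k=4: 2584+0+19·17·14=7106 → min 4032 | D..F: k=4: 0+5950+8·17·25=9350; k=5: 1904+0+8·14·25=4704 → min 4704.
Length 4: A..D: k=1: 0+7488+22·26·17=17212; k=2: 10868+2584+22·19·17=20558; k=3: 8528+0+22·8·17=11520 → min 11520 | B..E: k=2: 0+4032+26·19·14=10948; k=3: 3952+1904+26·8·14=8768; k=4: 7488+0+26·17·14=13676 → min 8768 | C..F: k=3: 0+4704+19·8·25=8504; k=4: 2584+5950+19·17·25=16609; k=5: 4032+0+19·14·25=10682 → min 8504.
Length 5: A..E: k=1: 0+8768+22·26·14=16776; k=2: 10868+4032+22·19·14=20752; k=3: 8528+1904+22·8·14=12896; k=4: 11520+0+22·17·14=16756 → min 12896 | B..F: k=2: 0+8504+26·19·25=20854; k=3: 3952+4704+26·8·25=13856; k=4: 7488+5950+26·17·25=24488; k=5: 8768+0+26·14·25=17868 → min 13856.
Length 6: A..F: k=1: 0+13856+22·26·25=28156; k=2: 10868+8504+22·19·25=29822; k=3: 8528+4704+22·8·25=17632; k=4: 11520+5950+22·17·25=26820; k=5: 12896+0+22·14·25=20596 → min 17632.
Optimal order: ((A·(B·C))·((D·E)·F)) with cost 17632.

17632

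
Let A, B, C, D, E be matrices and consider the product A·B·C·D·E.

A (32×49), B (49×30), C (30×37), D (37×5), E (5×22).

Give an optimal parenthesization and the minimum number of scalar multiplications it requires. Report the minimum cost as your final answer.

Adjacent pairs: AB = 32·49·30 = 47040; BC = 49·30·37 = 54390; CD = 30·37·5 = 5550; DE = 37·5·22 = 4070.
Length 3: A..C: k=1: 0+54390+32·49·37=112406; k=2: 47040+0+32·30·37=82560 → min 82560 | B..D: k=2: 0+5550+49·30·5=12900; k=3: 54390+0+49·37·5=63455 → min 12900 | C..E: k=3: 0+4070+30·37·22=28490; k=4: 5550+0+30·5·22=8850 → min 8850.
Length 4: A..D: k=1: 0+12900+32·49·5=20740; k=2: 47040+5550+32·30·5=57390; k=3: 82560+0+32·37·5=88480 → min 20740 | B..E: k=2: 0+8850+49·30·22=41190; k=3: 54390+4070+49·37·22=98346; k=4: 12900+0+49·5·22=18290 → min 18290.
Length 5: A..E: k=1: 0+18290+32·49·22=52786; k=2: 47040+8850+32·30·22=77010; k=3: 82560+4070+32·37·22=112678; k=4: 20740+0+32·5·22=24260 → min 24260.
Optimal parenthesization: ((A·(B·(C·D)))·E) with cost 24260.

24260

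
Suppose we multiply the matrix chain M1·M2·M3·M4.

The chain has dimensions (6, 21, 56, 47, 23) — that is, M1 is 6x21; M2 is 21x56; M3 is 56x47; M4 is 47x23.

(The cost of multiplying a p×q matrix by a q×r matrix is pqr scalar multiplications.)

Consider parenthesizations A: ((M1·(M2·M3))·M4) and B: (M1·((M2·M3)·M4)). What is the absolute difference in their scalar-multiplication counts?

13191

Order A = ((M1·(M2·M3))·M4): (M2·M3): 21×56 by 56×47 → 21×47, cost 21·56·47 = 55272; (M1·(M2·M3)): 6×21 by 21×47 → 6×47, cost 6·21·47 = 5922; cumulative 61194; ((M1·(M2·M3))·M4): 6×47 by 47×23 → 6×23, cost 6·47·23 = 6486; cumulative 67680. Total 67680.
Order B = (M1·((M2·M3)·M4)): (M2·M3): 21×56 by 56×47 → 21×47, cost 21·56·47 = 55272; ((M2·M3)·M4): 21×47 by 47×23 → 21×23, cost 21·47·23 = 22701; cumulative 77973; (M1·((M2·M3)·M4)): 6×21 by 21×23 → 6×23, cost 6·21·23 = 2898; cumulative 80871. Total 80871.
Difference: |67680 − 80871| = 13191.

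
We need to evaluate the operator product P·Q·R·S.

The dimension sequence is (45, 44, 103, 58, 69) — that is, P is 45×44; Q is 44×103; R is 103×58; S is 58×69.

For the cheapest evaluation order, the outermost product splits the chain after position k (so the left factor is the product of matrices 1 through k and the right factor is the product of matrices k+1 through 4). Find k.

Adjacent pairs: PQ = 45·44·103 = 203940; QR = 44·103·58 = 262856; RS = 103·58·69 = 412206.
Length 3: P..R: k=1: 0+262856+45·44·58=377696; k=2: 203940+0+45·103·58=472770 → min 377696 | Q..S: k=2: 0+412206+44·103·69=724914; k=3: 262856+0+44·58·69=438944 → min 438944.
Top-level splits: k=1: (P..P)·(Q..S) → 0+438944+45·44·69 = 575564; k=2: (P..Q)·(R..S) → 203940+412206+45·103·69 = 935961; k=3: (P..R)·(S..S) → 377696+0+45·58·69 = 557786.
Best split is after R, i.e. k = 3.

3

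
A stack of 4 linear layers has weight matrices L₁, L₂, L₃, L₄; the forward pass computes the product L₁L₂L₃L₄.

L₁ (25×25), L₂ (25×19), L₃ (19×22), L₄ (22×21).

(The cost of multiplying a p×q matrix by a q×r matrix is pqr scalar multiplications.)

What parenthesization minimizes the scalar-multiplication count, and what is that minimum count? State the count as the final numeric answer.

Adjacent pairs: L₁L₂ = 25·25·19 = 11875; L₂L₃ = 25·19·22 = 10450; L₃L₄ = 19·22·21 = 8778.
Length 3: L₁..L₃: k=1: 0+10450+25·25·22=24200; k=2: 11875+0+25·19·22=22325 → min 22325 | L₂..L₄: k=2: 0+8778+25·19·21=18753; k=3: 10450+0+25·22·21=22000 → min 18753.
Length 4: L₁..L₄: k=1: 0+18753+25·25·21=31878; k=2: 11875+8778+25·19·21=30628; k=3: 22325+0+25·22·21=33875 → min 30628.
Optimal parenthesization: ((L₁L₂)(L₃L₄)) with cost 30628.

30628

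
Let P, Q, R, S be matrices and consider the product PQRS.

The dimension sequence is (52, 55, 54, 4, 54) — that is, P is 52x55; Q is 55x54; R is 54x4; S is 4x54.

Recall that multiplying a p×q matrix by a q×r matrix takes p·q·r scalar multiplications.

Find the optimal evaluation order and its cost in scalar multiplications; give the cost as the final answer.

34552

Adjacent pairs: PQ = 52·55·54 = 154440; QR = 55·54·4 = 11880; RS = 54·4·54 = 11664.
Length 3: P..R: k=1: 0+11880+52·55·4=23320; k=2: 154440+0+52·54·4=165672 → min 23320 | Q..S: k=2: 0+11664+55·54·54=172044; k=3: 11880+0+55·4·54=23760 → min 23760.
Length 4: P..S: k=1: 0+23760+52·55·54=178200; k=2: 154440+11664+52·54·54=317736; k=3: 23320+0+52·4·54=34552 → min 34552.
Optimal parenthesization: ((P(QR))S) with cost 34552.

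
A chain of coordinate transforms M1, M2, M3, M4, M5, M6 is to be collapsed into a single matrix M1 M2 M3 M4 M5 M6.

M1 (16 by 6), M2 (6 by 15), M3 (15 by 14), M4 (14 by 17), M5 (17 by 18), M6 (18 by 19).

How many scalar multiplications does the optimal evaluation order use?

8400

Adjacent pairs: M1M2 = 16·6·15 = 1440; M2M3 = 6·15·14 = 1260; M3M4 = 15·14·17 = 3570; M4M5 = 14·17·18 = 4284; M5M6 = 17·18·19 = 5814.
Length 3: M1..M3: k=1: 0+1260+16·6·14=2604; k=2: 1440+0+16·15·14=4800 → min 2604 | M2..M4: k=2: 0+3570+6·15·17=5100; k=3: 1260+0+6·14·17=2688 → min 2688 | M3..M5: k=3: 0+4284+15·14·18=8064; k=4: 3570+0+15·17·18=8160 → min 8064 | M4..M6: k=4: 0+5814+14·17·19=10336; k=5: 4284+0+14·18·19=9072 → min 9072.
Length 4: M1..M4: k=1: 0+2688+16·6·17=4320; k=2: 1440+3570+16·15·17=9090; k=3: 2604+0+16·14·17=6412 → min 4320 | M2..M5: k=2: 0+8064+6·15·18=9684; k=3: 1260+4284+6·14·18=7056; k=4: 2688+0+6·17·18=4524 → min 4524 | M3..M6: k=3: 0+9072+15·14·19=13062; k=4: 3570+5814+15·17·19=14229; k=5: 8064+0+15·18·19=13194 → min 13062.
Length 5: M1..M5: k=1: 0+4524+16·6·18=6252; k=2: 1440+8064+16·15·18=13824; k=3: 2604+4284+16·14·18=10920; k=4: 4320+0+16·17·18=9216 → min 6252 | M2..M6: k=2: 0+13062+6·15·19=14772; k=3: 1260+9072+6·14·19=11928; k=4: 2688+5814+6·17·19=10440; k=5: 4524+0+6·18·19=6576 → min 6576.
Length 6: M1..M6: k=1: 0+6576+16·6·19=8400; k=2: 1440+13062+16·15·19=19062; k=3: 2604+9072+16·14·19=15932; k=4: 4320+5814+16·17·19=15302; k=5: 6252+0+16·18·19=11724 → min 8400.
Optimal order: (M1 ((((M2 M3) M4) M5) M6)) with cost 8400.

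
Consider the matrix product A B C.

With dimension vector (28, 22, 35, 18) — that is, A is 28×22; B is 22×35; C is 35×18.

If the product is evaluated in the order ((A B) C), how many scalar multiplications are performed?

(A B): 28×22 by 22×35 → 28×35, cost 28·22·35 = 21560
((A B) C): 28×35 by 35×18 → 28×18, cost 28·35·18 = 17640; cumulative 39200
Total: 39200 scalar multiplications.

39200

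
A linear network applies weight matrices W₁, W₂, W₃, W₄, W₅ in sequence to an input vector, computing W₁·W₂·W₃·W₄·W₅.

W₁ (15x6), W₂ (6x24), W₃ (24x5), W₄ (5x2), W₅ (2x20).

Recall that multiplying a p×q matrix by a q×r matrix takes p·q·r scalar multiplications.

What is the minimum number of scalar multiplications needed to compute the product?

Adjacent pairs: W₁W₂ = 15·6·24 = 2160; W₂W₃ = 6·24·5 = 720; W₃W₄ = 24·5·2 = 240; W₄W₅ = 5·2·20 = 200.
Length 3: W₁..W₃: k=1: 0+720+15·6·5=1170; k=2: 2160+0+15·24·5=3960 → min 1170 | W₂..W₄: k=2: 0+240+6·24·2=528; k=3: 720+0+6·5·2=780 → min 528 | W₃..W₅: k=3: 0+200+24·5·20=2600; k=4: 240+0+24·2·20=1200 → min 1200.
Length 4: W₁..W₄: k=1: 0+528+15·6·2=708; k=2: 2160+240+15·24·2=3120; k=3: 1170+0+15·5·2=1320 → min 708 | W₂..W₅: k=2: 0+1200+6·24·20=4080; k=3: 720+200+6·5·20=1520; k=4: 528+0+6·2·20=768 → min 768.
Length 5: W₁..W₅: k=1: 0+768+15·6·20=2568; k=2: 2160+1200+15·24·20=10560; k=3: 1170+200+15·5·20=2870; k=4: 708+0+15·2·20=1308 → min 1308.
Optimal order: ((W₁·(W₂·(W₃·W₄)))·W₅) with cost 1308.

1308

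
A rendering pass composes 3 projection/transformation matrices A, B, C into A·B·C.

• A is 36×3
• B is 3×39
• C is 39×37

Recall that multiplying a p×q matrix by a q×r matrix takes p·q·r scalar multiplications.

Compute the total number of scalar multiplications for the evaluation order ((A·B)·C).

56160

(A·B): 36×3 by 3×39 → 36×39, cost 36·3·39 = 4212
((A·B)·C): 36×39 by 39×37 → 36×37, cost 36·39·37 = 51948; cumulative 56160
Total: 56160 scalar multiplications.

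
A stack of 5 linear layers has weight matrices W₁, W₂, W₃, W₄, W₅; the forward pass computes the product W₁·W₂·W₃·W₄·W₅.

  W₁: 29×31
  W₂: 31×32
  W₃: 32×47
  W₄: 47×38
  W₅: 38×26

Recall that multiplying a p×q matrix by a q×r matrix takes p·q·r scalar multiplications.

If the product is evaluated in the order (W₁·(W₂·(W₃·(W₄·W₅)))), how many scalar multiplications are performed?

(W₄·W₅): 47×38 by 38×26 → 47×26, cost 47·38·26 = 46436
(W₃·(W₄·W₅)): 32×47 by 47×26 → 32×26, cost 32·47·26 = 39104; cumulative 85540
(W₂·(W₃·(W₄·W₅))): 31×32 by 32×26 → 31×26, cost 31·32·26 = 25792; cumulative 111332
(W₁·(W₂·(W₃·(W₄·W₅)))): 29×31 by 31×26 → 29×26, cost 29·31·26 = 23374; cumulative 134706
Total: 134706 scalar multiplications.

134706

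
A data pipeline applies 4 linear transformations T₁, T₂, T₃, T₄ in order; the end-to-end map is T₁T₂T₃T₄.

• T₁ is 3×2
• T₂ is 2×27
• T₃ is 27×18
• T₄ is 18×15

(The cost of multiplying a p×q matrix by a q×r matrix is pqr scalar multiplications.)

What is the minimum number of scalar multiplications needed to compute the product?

1602

Adjacent pairs: T₁T₂ = 3·2·27 = 162; T₂T₃ = 2·27·18 = 972; T₃T₄ = 27·18·15 = 7290.
Length 3: T₁..T₃: k=1: 0+972+3·2·18=1080; k=2: 162+0+3·27·18=1620 → min 1080 | T₂..T₄: k=2: 0+7290+2·27·15=8100; k=3: 972+0+2·18·15=1512 → min 1512.
Length 4: T₁..T₄: k=1: 0+1512+3·2·15=1602; k=2: 162+7290+3·27·15=8667; k=3: 1080+0+3·18·15=1890 → min 1602.
Optimal order: (T₁((T₂T₃)T₄)) with cost 1602.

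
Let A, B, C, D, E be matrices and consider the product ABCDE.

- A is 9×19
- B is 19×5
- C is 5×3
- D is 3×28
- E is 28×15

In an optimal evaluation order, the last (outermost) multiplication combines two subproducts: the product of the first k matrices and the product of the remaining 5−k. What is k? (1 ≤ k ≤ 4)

Adjacent pairs: AB = 9·19·5 = 855; BC = 19·5·3 = 285; CD = 5·3·28 = 420; DE = 3·28·15 = 1260.
Length 3: A..C: k=1: 0+285+9·19·3=798; k=2: 855+0+9·5·3=990 → min 798 | B..D: k=2: 0+420+19·5·28=3080; k=3: 285+0+19·3·28=1881 → min 1881 | C..E: k=3: 0+1260+5·3·15=1485; k=4: 420+0+5·28·15=2520 → min 1485.
Length 4: A..D: k=1: 0+1881+9·19·28=6669; k=2: 855+420+9·5·28=2535; k=3: 798+0+9·3·28=1554 → min 1554 | B..E: k=2: 0+1485+19·5·15=2910; k=3: 285+1260+19·3·15=2400; k=4: 1881+0+19·28·15=9861 → min 2400.
Top-level splits: k=1: (A..A)·(B..E) → 0+2400+9·19·15 = 4965; k=2: (A..B)·(C..E) → 855+1485+9·5·15 = 3015; k=3: (A..C)·(D..E) → 798+1260+9·3·15 = 2463; k=4: (A..D)·(E..E) → 1554+0+9·28·15 = 5334.
Best split is after C, i.e. k = 3.

3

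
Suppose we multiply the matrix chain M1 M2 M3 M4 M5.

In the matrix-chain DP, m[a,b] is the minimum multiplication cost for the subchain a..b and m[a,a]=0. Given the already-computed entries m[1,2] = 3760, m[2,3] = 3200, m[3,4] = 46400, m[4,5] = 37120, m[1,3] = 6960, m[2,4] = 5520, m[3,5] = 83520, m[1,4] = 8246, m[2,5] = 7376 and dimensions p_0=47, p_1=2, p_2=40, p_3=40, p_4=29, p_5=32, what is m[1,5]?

10384

m[1,5] = min over k∈[1,4] of m[1,k]+m[k+1,5]+p_{0}·p_k·p_{5}.
k=1: 0 + 7376 + 47·2·32 = 10384; k=2: 3760 + 83520 + 47·40·32 = 147440; k=3: 6960 + 37120 + 47·40·32 = 104240; k=4: 8246 + 0 + 47·29·32 = 51862.
Minimum: 10384 at k=1.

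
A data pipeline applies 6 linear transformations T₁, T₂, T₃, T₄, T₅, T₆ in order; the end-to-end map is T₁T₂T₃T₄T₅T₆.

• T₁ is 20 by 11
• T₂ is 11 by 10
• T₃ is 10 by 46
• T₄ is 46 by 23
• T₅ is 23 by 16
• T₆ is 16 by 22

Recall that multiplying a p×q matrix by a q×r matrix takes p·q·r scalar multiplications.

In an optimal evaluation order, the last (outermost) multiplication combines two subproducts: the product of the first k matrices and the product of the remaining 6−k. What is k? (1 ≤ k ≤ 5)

2

Adjacent pairs: T₁T₂ = 20·11·10 = 2200; T₂T₃ = 11·10·46 = 5060; T₃T₄ = 10·46·23 = 10580; T₄T₅ = 46·23·16 = 16928; T₅T₆ = 23·16·22 = 8096.
Length 3: T₁..T₃: k=1: 0+5060+20·11·46=15180; k=2: 2200+0+20·10·46=11400 → min 11400 | T₂..T₄: k=2: 0+10580+11·10·23=13110; k=3: 5060+0+11·46·23=16698 → min 13110 | T₃..T₅: k=3: 0+16928+10·46·16=24288; k=4: 10580+0+10·23·16=14260 → min 14260 | T₄..T₆: k=4: 0+8096+46·23·22=31372; k=5: 16928+0+46·16·22=33120 → min 31372.
Length 4: T₁..T₄: k=1: 0+13110+20·11·23=18170; k=2: 2200+10580+20·10·23=17380; k=3: 11400+0+20·46·23=32560 → min 17380 | T₂..T₅: k=2: 0+14260+11·10·16=16020; k=3: 5060+16928+11·46·16=30084; k=4: 13110+0+11·23·16=17158 → min 16020 | T₃..T₆: k=3: 0+31372+10·46·22=41492; k=4: 10580+8096+10·23·22=23736; k=5: 14260+0+10·16·22=17780 → min 17780.
Length 5: T₁..T₅: k=1: 0+16020+20·11·16=19540; k=2: 2200+14260+20·10·16=19660; k=3: 11400+16928+20·46·16=43048; k=4: 17380+0+20·23·16=24740 → min 19540 | T₂..T₆: k=2: 0+17780+11·10·22=20200; k=3: 5060+31372+11·46·22=47564; k=4: 13110+8096+11·23·22=26772; k=5: 16020+0+11·16·22=19892 → min 19892.
Top-level splits: k=1: (T₁..T₁)·(T₂..T₆) → 0+19892+20·11·22 = 24732; k=2: (T₁..T₂)·(T₃..T₆) → 2200+17780+20·10·22 = 24380; k=3: (T₁..T₃)·(T₄..T₆) → 11400+31372+20·46·22 = 63012; k=4: (T₁..T₄)·(T₅..T₆) → 17380+8096+20·23·22 = 35596; k=5: (T₁..T₅)·(T₆..T₆) → 19540+0+20·16·22 = 26580.
Best split is after T₂, i.e. k = 2.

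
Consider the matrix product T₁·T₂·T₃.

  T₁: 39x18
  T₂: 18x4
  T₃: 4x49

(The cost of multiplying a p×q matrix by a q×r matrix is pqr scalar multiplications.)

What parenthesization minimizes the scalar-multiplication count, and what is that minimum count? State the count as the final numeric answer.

10452

(T₁·(T₂·T₃)): cost 37926.
((T₁·T₂)·T₃): cost 10452.
Optimal: ((T₁·T₂)·T₃) with cost 10452.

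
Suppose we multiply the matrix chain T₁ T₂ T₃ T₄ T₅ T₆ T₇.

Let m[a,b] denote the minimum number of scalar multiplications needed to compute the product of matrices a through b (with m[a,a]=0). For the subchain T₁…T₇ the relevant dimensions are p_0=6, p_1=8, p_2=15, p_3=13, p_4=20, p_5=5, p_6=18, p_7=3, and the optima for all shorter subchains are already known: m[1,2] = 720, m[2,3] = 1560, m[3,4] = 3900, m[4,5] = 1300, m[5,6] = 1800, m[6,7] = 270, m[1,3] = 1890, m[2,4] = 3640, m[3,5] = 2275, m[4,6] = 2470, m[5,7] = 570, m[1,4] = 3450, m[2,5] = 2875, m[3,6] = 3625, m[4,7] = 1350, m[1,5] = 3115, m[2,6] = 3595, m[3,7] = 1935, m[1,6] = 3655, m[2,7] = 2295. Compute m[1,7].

m[1,7] = min over k∈[1,6] of m[1,k]+m[k+1,7]+p_{0}·p_k·p_{7}.
k=1: 0 + 2295 + 6·8·3 = 2439; k=2: 720 + 1935 + 6·15·3 = 2925; k=3: 1890 + 1350 + 6·13·3 = 3474; k=4: 3450 + 570 + 6·20·3 = 4380; k=5: 3115 + 270 + 6·5·3 = 3475; k=6: 3655 + 0 + 6·18·3 = 3979.
Minimum: 2439 at k=1.

2439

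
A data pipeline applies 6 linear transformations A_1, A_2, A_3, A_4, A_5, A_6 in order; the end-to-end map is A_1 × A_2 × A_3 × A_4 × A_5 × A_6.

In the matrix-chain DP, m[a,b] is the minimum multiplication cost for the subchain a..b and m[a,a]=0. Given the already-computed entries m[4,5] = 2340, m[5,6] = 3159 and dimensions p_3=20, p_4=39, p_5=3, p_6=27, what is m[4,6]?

m[4,6] = min over k∈[4,5] of m[4,k]+m[k+1,6]+p_{3}·p_k·p_{6}.
k=4: 0 + 3159 + 20·39·27 = 24219; k=5: 2340 + 0 + 20·3·27 = 3960.
Minimum: 3960 at k=5.

3960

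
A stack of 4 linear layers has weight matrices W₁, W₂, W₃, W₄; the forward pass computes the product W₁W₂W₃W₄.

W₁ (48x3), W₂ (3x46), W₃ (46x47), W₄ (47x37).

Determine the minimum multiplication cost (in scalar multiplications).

Adjacent pairs: W₁W₂ = 48·3·46 = 6624; W₂W₃ = 3·46·47 = 6486; W₃W₄ = 46·47·37 = 79994.
Length 3: W₁..W₃: k=1: 0+6486+48·3·47=13254; k=2: 6624+0+48·46·47=110400 → min 13254 | W₂..W₄: k=2: 0+79994+3·46·37=85100; k=3: 6486+0+3·47·37=11703 → min 11703.
Length 4: W₁..W₄: k=1: 0+11703+48·3·37=17031; k=2: 6624+79994+48·46·37=168314; k=3: 13254+0+48·47·37=96726 → min 17031.
Optimal order: (W₁((W₂W₃)W₄)) with cost 17031.

17031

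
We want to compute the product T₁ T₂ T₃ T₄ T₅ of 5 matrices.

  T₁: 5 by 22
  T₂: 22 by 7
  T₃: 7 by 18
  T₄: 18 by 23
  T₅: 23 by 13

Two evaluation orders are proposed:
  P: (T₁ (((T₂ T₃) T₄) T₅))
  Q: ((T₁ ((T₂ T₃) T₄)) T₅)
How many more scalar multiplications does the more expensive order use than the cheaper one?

3983

Order P = (T₁ (((T₂ T₃) T₄) T₅)): (T₂ T₃): 22×7 by 7×18 → 22×18, cost 22·7·18 = 2772; ((T₂ T₃) T₄): 22×18 by 18×23 → 22×23, cost 22·18·23 = 9108; cumulative 11880; (((T₂ T₃) T₄) T₅): 22×23 by 23×13 → 22×13, cost 22·23·13 = 6578; cumulative 18458; (T₁ (((T₂ T₃) T₄) T₅)): 5×22 by 22×13 → 5×13, cost 5·22·13 = 1430; cumulative 19888. Total 19888.
Order Q = ((T₁ ((T₂ T₃) T₄)) T₅): (T₂ T₃): 22×7 by 7×18 → 22×18, cost 22·7·18 = 2772; ((T₂ T₃) T₄): 22×18 by 18×23 → 22×23, cost 22·18·23 = 9108; cumulative 11880; (T₁ ((T₂ T₃) T₄)): 5×22 by 22×23 → 5×23, cost 5·22·23 = 2530; cumulative 14410; ((T₁ ((T₂ T₃) T₄)) T₅): 5×23 by 23×13 → 5×13, cost 5·23·13 = 1495; cumulative 15905. Total 15905.
Difference: |19888 − 15905| = 3983.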